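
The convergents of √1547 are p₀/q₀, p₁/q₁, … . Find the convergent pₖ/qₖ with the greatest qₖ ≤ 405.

9243/235

√1547 = [39; 3, 78, …] (period length 2).
Convergents:
  p_0/q_0 = 39/1
  p_1/q_1 = 118/3
  p_2/q_2 = 9243/235
  p_3/q_3 = 27847/708
q_2 = 235 ≤ 405 < 708 = q_3, so the answer is 9243/235.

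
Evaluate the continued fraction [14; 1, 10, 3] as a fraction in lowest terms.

Using pₖ = aₖpₖ₋₁ + pₖ₋₂ and qₖ = aₖqₖ₋₁ + qₖ₋₂:
  k=0: a=14, p=14, q=1
  k=1: a=1, p=15, q=1
  k=2: a=10, p=164, q=11
  k=3: a=3, p=507, q=34

507/34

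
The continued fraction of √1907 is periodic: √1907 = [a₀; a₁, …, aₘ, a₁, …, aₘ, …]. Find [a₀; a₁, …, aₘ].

[43; 1, 2, 43, 2, 1, 86]

a₀ = ⌊√1907⌋ = 43.
With m₀=0, d₀=1 and mₖ₊₁ = dₖaₖ − mₖ, dₖ₊₁ = (n − mₖ₊₁²)/dₖ, aₖ₊₁ = ⌊(a₀+mₖ₊₁)/dₖ₊₁⌋:
  k=1: m=43, d=58, a=1
  k=2: m=15, d=29, a=2
  k=3: m=43, d=2, a=43
  k=4: m=43, d=29, a=2
  k=5: m=15, d=58, a=1
  k=6: m=43, d=1, a=86
d=1 and a=2a₀=86 at k=6, so the next step gives (m, d) = (43, 58) again — its k=1 value — and the period has length 6.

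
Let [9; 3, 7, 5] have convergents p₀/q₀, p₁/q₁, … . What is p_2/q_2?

205/22

Using pₖ = aₖpₖ₋₁ + pₖ₋₂, qₖ = aₖqₖ₋₁ + qₖ₋₂ (with p₋₁=1, p₋₂=0, q₋₁=0, q₋₂=1):
  k=0: a=9, p=9, q=1
  k=1: a=3, p=28, q=3
  k=2: a=7, p=205, q=22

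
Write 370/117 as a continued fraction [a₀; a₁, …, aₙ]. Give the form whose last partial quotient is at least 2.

[3; 6, 6, 3]

370 = 3×117 + 19
117 = 6×19 + 3
19 = 6×3 + 1
3 = 3×1 + 0  (stop)
So 370/117 = [3; 6, 6, 3].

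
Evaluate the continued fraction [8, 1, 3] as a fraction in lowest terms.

35/4

Using pₖ = aₖpₖ₋₁ + pₖ₋₂ and qₖ = aₖqₖ₋₁ + qₖ₋₂:
  k=0: a=8, p=8, q=1
  k=1: a=1, p=9, q=1
  k=2: a=3, p=35, q=4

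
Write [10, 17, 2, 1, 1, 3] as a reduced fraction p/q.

Fold from the inside: start with 3/1.
  1 + 1/3 = 4/3
  1 + 3/4 = 7/4
  2 + 4/7 = 18/7
  17 + 7/18 = 313/18
  10 + 18/313 = 3148/313

3148/313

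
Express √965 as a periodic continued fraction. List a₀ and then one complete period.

[31; 15, 1, 1, 15, 62]

a₀ = ⌊√965⌋ = 31.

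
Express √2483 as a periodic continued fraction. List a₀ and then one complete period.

a₀ = ⌊√2483⌋ = 49.
With m₀=0, d₀=1 and mₖ₊₁ = dₖaₖ − mₖ, dₖ₊₁ = (n − mₖ₊₁²)/dₖ, aₖ₊₁ = ⌊(a₀+mₖ₊₁)/dₖ₊₁⌋:
  k=1: m=49, d=82, a=1
  k=2: m=33, d=17, a=4
  k=3: m=35, d=74, a=1
  k=4: m=39, d=13, a=6
  k=5: m=39, d=74, a=1
  k=6: m=35, d=17, a=4
  k=7: m=33, d=82, a=1
  k=8: m=49, d=1, a=98
d=1 and a=2a₀=98 at k=8, so the next step gives (m, d) = (49, 82) again — its k=1 value — and the period has length 8.

[49; 1, 4, 1, 6, 1, 4, 1, 98]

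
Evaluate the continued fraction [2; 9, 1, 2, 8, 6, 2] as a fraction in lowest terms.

6739/3204

Fold from the inside: start with 2/1.
  6 + 1/2 = 13/2
  8 + 2/13 = 106/13
  2 + 13/106 = 225/106
  1 + 106/225 = 331/225
  9 + 225/331 = 3204/331
  2 + 331/3204 = 6739/3204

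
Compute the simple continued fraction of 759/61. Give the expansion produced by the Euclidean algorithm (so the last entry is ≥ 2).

759 = 12*61 + 27
61 = 2*27 + 7
27 = 3*7 + 6
7 = 1*6 + 1
6 = 6*1 + 0  (stop)
So 759/61 = [12; 2, 3, 1, 6].

[12; 2, 3, 1, 6]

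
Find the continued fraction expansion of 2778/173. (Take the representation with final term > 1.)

[16; 17, 3, 3]

2778 = 16×173 + 10
173 = 17×10 + 3
10 = 3×3 + 1
3 = 3×1 + 0  (stop)
So 2778/173 = [16; 17, 3, 3].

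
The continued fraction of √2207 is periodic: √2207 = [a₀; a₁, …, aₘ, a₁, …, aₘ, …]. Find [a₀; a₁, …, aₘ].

[46; 1, 45, 1, 92]

a₀ = ⌊√2207⌋ = 46.
With m₀=0, d₀=1 and mₖ₊₁ = dₖaₖ − mₖ, dₖ₊₁ = (n − mₖ₊₁²)/dₖ, aₖ₊₁ = ⌊(a₀+mₖ₊₁)/dₖ₊₁⌋:
  k=1: m=46, d=91, a=1
  k=2: m=45, d=2, a=45
  k=3: m=45, d=91, a=1
  k=4: m=46, d=1, a=92
d=1 and a=2a₀=92 at k=4, so the next step gives (m, d) = (46, 91) again — its k=1 value — and the period has length 4.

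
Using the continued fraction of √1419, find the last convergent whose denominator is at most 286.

√1419 = [37; 1, 2, 37, 2, 1, 74, …] (period length 6).
Convergents:
  p_0/q_0 = 37/1
  p_1/q_1 = 38/1
  p_2/q_2 = 113/3
  p_3/q_3 = 4219/112
  p_4/q_4 = 8551/227
  p_5/q_5 = 12770/339
q_4 = 227 ≤ 286 < 339 = q_5, so the answer is 8551/227.

8551/227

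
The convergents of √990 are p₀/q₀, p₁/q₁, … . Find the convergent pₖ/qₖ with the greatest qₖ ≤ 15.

√990 = [31; 2, 6, 2, 62, …] (period length 4).
Convergents:
  p_0/q_0 = 31/1
  p_1/q_1 = 63/2
  p_2/q_2 = 409/13
  p_3/q_3 = 881/28
q_2 = 13 ≤ 15 < 28 = q_3, so the answer is 409/13.

409/13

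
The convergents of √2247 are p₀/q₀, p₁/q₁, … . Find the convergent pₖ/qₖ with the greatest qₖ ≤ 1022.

√2247 = [47; 2, 2, 15, 2, 2, 94, …] (period length 6).
Convergents:
  p_0/q_0 = 47/1
  p_1/q_1 = 95/2
  p_2/q_2 = 237/5
  p_3/q_3 = 3650/77
  p_4/q_4 = 7537/159
  p_5/q_5 = 18724/395
  p_6/q_6 = 1767593/37289
q_5 = 395 ≤ 1022 < 37289 = q_6, so the answer is 18724/395.

18724/395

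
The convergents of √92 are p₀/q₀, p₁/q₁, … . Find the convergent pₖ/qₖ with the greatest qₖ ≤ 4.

19/2

√92 = [9; 1, 1, 2, 4, 2, 1, 1, 18, …] (period length 8).
Convergents:
  p_0/q_0 = 9/1
  p_1/q_1 = 10/1
  p_2/q_2 = 19/2
  p_3/q_3 = 48/5
q_2 = 2 ≤ 4 < 5 = q_3, so the answer is 19/2.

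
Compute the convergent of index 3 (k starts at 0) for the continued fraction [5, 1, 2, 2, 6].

Using pₖ = aₖpₖ₋₁ + pₖ₋₂, qₖ = aₖqₖ₋₁ + qₖ₋₂ (with p₋₁=1, p₋₂=0, q₋₁=0, q₋₂=1):
  k=0: a=5, p=5, q=1
  k=1: a=1, p=6, q=1
  k=2: a=2, p=17, q=3
  k=3: a=2, p=40, q=7

40/7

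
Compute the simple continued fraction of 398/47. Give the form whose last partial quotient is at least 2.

[8; 2, 7, 3]

398 = 8×47 + 22
47 = 2×22 + 3
22 = 7×3 + 1
3 = 3×1 + 0  (stop)
So 398/47 = [8; 2, 7, 3].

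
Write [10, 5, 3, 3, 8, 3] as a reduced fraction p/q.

13989/1373

Using pₖ = aₖpₖ₋₁ + pₖ₋₂ and qₖ = aₖqₖ₋₁ + qₖ₋₂:
  k=0: a=10, p=10, q=1
  k=1: a=5, p=51, q=5
  k=2: a=3, p=163, q=16
  k=3: a=3, p=540, q=53
  k=4: a=8, p=4483, q=440
  k=5: a=3, p=13989, q=1373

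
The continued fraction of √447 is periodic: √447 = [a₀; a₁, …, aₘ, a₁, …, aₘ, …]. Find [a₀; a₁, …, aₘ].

[21; 7, 42]

a₀ = ⌊√447⌋ = 21.
With m₀=0, d₀=1 and mₖ₊₁ = dₖaₖ − mₖ, dₖ₊₁ = (n − mₖ₊₁²)/dₖ, aₖ₊₁ = ⌊(a₀+mₖ₊₁)/dₖ₊₁⌋:
  k=1: m=21, d=6, a=7
  k=2: m=21, d=1, a=42
d=1 and a=2a₀=42 at k=2, so the next step gives (m, d) = (21, 6) again — its k=1 value — and the period has length 2.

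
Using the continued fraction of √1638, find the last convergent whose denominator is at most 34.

688/17

√1638 = [40; 2, 8, 2, 80, …] (period length 4).
Convergents:
  p_0/q_0 = 40/1
  p_1/q_1 = 81/2
  p_2/q_2 = 688/17
  p_3/q_3 = 1457/36
q_2 = 17 ≤ 34 < 36 = q_3, so the answer is 688/17.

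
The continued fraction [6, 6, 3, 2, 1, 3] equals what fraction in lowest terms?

Fold from the inside: start with 3/1.
  1 + 1/3 = 4/3
  2 + 3/4 = 11/4
  3 + 4/11 = 37/11
  6 + 11/37 = 233/37
  6 + 37/233 = 1435/233

1435/233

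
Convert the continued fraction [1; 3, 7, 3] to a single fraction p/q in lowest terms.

Fold from the inside: start with 3/1.
  7 + 1/3 = 22/3
  3 + 3/22 = 69/22
  1 + 22/69 = 91/69

91/69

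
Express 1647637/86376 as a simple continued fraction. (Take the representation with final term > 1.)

[19; 13, 3, 3, 3, 10, 19]

1647637 = 19×86376 + 6493
86376 = 13×6493 + 1967
6493 = 3×1967 + 592
1967 = 3×592 + 191
592 = 3×191 + 19
191 = 10×19 + 1
19 = 19×1 + 0  (stop)
So 1647637/86376 = [19; 13, 3, 3, 3, 10, 19].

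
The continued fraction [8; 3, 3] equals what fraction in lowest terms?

83/10

Fold from the inside: start with 3/1.
  3 + 1/3 = 10/3
  8 + 3/10 = 83/10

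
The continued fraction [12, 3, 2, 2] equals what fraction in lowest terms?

Fold from the inside: start with 2/1.
  2 + 1/2 = 5/2
  3 + 2/5 = 17/5
  12 + 5/17 = 209/17

209/17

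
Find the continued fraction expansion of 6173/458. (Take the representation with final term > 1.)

[13; 2, 10, 1, 19]

6173 = 13×458 + 219
458 = 2×219 + 20
219 = 10×20 + 19
20 = 1×19 + 1
19 = 19×1 + 0  (stop)
So 6173/458 = [13; 2, 10, 1, 19].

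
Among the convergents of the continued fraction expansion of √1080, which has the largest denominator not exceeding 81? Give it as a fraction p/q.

√1080 = [32; 1, 6, 3, 6, 1, 64, …] (period length 6).
Convergents:
  p_0/q_0 = 32/1
  p_1/q_1 = 33/1
  p_2/q_2 = 230/7
  p_3/q_3 = 723/22
  p_4/q_4 = 4568/139
q_3 = 22 ≤ 81 < 139 = q_4, so the answer is 723/22.

723/22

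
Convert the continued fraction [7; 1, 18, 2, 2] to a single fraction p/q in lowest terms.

771/97

Using pₖ = aₖpₖ₋₁ + pₖ₋₂ and qₖ = aₖqₖ₋₁ + qₖ₋₂:
  k=0: a=7, p=7, q=1
  k=1: a=1, p=8, q=1
  k=2: a=18, p=151, q=19
  k=3: a=2, p=310, q=39
  k=4: a=2, p=771, q=97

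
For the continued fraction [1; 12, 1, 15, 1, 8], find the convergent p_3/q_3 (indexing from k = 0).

Using pₖ = aₖpₖ₋₁ + pₖ₋₂, qₖ = aₖqₖ₋₁ + qₖ₋₂ (with p₋₁=1, p₋₂=0, q₋₁=0, q₋₂=1):
  k=0: a=1, p=1, q=1
  k=1: a=12, p=13, q=12
  k=2: a=1, p=14, q=13
  k=3: a=15, p=223, q=207

223/207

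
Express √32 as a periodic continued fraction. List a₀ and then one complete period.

a₀ = ⌊√32⌋ = 5.
With m₀=0, d₀=1 and mₖ₊₁ = dₖaₖ − mₖ, dₖ₊₁ = (n − mₖ₊₁²)/dₖ, aₖ₊₁ = ⌊(a₀+mₖ₊₁)/dₖ₊₁⌋:
  k=1: m=5, d=7, a=1
  k=2: m=2, d=4, a=1
  k=3: m=2, d=7, a=1
  k=4: m=5, d=1, a=10
d=1 and a=2a₀=10 at k=4, so the next step gives (m, d) = (5, 7) again — its k=1 value — and the period has length 4.

[5; 1, 1, 1, 10]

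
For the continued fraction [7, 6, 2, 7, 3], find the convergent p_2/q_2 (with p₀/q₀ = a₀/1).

93/13

Using pₖ = aₖpₖ₋₁ + pₖ₋₂, qₖ = aₖqₖ₋₁ + qₖ₋₂ (with p₋₁=1, p₋₂=0, q₋₁=0, q₋₂=1):
  k=0: a=7, p=7, q=1
  k=1: a=6, p=43, q=6
  k=2: a=2, p=93, q=13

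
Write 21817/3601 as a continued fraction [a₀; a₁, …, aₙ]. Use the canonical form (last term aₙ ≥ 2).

21817 = 6·3601 + 211
3601 = 17·211 + 14
211 = 15·14 + 1
14 = 14·1 + 0  (stop)
So 21817/3601 = [6; 17, 15, 14].

[6; 17, 15, 14]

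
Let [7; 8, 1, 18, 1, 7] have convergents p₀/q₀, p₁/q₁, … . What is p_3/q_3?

Using pₖ = aₖpₖ₋₁ + pₖ₋₂, qₖ = aₖqₖ₋₁ + qₖ₋₂ (with p₋₁=1, p₋₂=0, q₋₁=0, q₋₂=1):
  k=0: a=7, p=7, q=1
  k=1: a=8, p=57, q=8
  k=2: a=1, p=64, q=9
  k=3: a=18, p=1209, q=170

1209/170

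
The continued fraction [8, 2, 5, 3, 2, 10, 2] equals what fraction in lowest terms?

Fold from the inside: start with 2/1.
  10 + 1/2 = 21/2
  2 + 2/21 = 44/21
  3 + 21/44 = 153/44
  5 + 44/153 = 809/153
  2 + 153/809 = 1771/809
  8 + 809/1771 = 14977/1771

14977/1771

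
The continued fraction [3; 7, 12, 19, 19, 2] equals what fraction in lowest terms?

199239/63428

Using pₖ = aₖpₖ₋₁ + pₖ₋₂ and qₖ = aₖqₖ₋₁ + qₖ₋₂:
  k=0: a=3, p=3, q=1
  k=1: a=7, p=22, q=7
  k=2: a=12, p=267, q=85
  k=3: a=19, p=5095, q=1622
  k=4: a=19, p=97072, q=30903
  k=5: a=2, p=199239, q=63428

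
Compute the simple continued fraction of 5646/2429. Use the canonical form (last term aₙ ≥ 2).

[2; 3, 12, 8, 8]

5646 = 2·2429 + 788
2429 = 3·788 + 65
788 = 12·65 + 8
65 = 8·8 + 1
8 = 8·1 + 0  (stop)
So 5646/2429 = [2; 3, 12, 8, 8].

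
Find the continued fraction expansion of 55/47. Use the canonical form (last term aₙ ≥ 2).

[1; 5, 1, 7]

55 = 1×47 + 8
47 = 5×8 + 7
8 = 1×7 + 1
7 = 7×1 + 0  (stop)
So 55/47 = [1; 5, 1, 7].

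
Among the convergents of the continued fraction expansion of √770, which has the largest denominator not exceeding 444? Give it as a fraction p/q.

√770 = [27; 1, 2, 1, 54, …] (period length 4).
Convergents:
  p_0/q_0 = 27/1
  p_1/q_1 = 28/1
  p_2/q_2 = 83/3
  p_3/q_3 = 111/4
  p_4/q_4 = 6077/219
  p_5/q_5 = 6188/223
  p_6/q_6 = 18453/665
q_5 = 223 ≤ 444 < 665 = q_6, so the answer is 6188/223.

6188/223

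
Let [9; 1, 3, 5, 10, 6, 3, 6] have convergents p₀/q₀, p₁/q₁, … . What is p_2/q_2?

Using pₖ = aₖpₖ₋₁ + pₖ₋₂, qₖ = aₖqₖ₋₁ + qₖ₋₂ (with p₋₁=1, p₋₂=0, q₋₁=0, q₋₂=1):
  k=0: a=9, p=9, q=1
  k=1: a=1, p=10, q=1
  k=2: a=3, p=39, q=4

39/4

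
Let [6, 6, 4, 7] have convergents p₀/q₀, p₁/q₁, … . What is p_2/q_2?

Using pₖ = aₖpₖ₋₁ + pₖ₋₂, qₖ = aₖqₖ₋₁ + qₖ₋₂ (with p₋₁=1, p₋₂=0, q₋₁=0, q₋₂=1):
  k=0: a=6, p=6, q=1
  k=1: a=6, p=37, q=6
  k=2: a=4, p=154, q=25

154/25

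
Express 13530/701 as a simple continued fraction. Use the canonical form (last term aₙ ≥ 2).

13530 = 19*701 + 211
701 = 3*211 + 68
211 = 3*68 + 7
68 = 9*7 + 5
7 = 1*5 + 2
5 = 2*2 + 1
2 = 2*1 + 0  (stop)
So 13530/701 = [19; 3, 3, 9, 1, 2, 2].

[19; 3, 3, 9, 1, 2, 2]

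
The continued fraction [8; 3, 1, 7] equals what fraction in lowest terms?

Using pₖ = aₖpₖ₋₁ + pₖ₋₂ and qₖ = aₖqₖ₋₁ + qₖ₋₂:
  k=0: a=8, p=8, q=1
  k=1: a=3, p=25, q=3
  k=2: a=1, p=33, q=4
  k=3: a=7, p=256, q=31

256/31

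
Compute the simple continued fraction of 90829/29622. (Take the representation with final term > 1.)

90829 = 3×29622 + 1963
29622 = 15×1963 + 177
1963 = 11×177 + 16
177 = 11×16 + 1
16 = 16×1 + 0  (stop)
So 90829/29622 = [3; 15, 11, 11, 16].

[3; 15, 11, 11, 16]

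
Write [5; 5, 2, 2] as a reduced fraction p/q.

Fold from the inside: start with 2/1.
  2 + 1/2 = 5/2
  5 + 2/5 = 27/5
  5 + 5/27 = 140/27

140/27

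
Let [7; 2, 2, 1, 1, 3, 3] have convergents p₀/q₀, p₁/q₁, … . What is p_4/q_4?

89/12

Using pₖ = aₖpₖ₋₁ + pₖ₋₂, qₖ = aₖqₖ₋₁ + qₖ₋₂ (with p₋₁=1, p₋₂=0, q₋₁=0, q₋₂=1):
  k=0: a=7, p=7, q=1
  k=1: a=2, p=15, q=2
  k=2: a=2, p=37, q=5
  k=3: a=1, p=52, q=7
  k=4: a=1, p=89, q=12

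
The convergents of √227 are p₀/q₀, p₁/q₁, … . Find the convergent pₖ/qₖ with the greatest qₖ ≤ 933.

√227 = [15; 15, 30, …] (period length 2).
Convergents:
  p_0/q_0 = 15/1
  p_1/q_1 = 226/15
  p_2/q_2 = 6795/451
  p_3/q_3 = 102151/6780
q_2 = 451 ≤ 933 < 6780 = q_3, so the answer is 6795/451.

6795/451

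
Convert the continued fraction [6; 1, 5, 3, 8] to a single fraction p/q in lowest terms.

Fold from the inside: start with 8/1.
  3 + 1/8 = 25/8
  5 + 8/25 = 133/25
  1 + 25/133 = 158/133
  6 + 133/158 = 1081/158

1081/158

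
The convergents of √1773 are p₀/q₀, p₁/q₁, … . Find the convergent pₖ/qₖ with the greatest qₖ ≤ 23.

800/19

√1773 = [42; 9, 2, 1, 8, 1, 2, 9, 84, …] (period length 8).
Convergents:
  p_0/q_0 = 42/1
  p_1/q_1 = 379/9
  p_2/q_2 = 800/19
  p_3/q_3 = 1179/28
q_2 = 19 ≤ 23 < 28 = q_3, so the answer is 800/19.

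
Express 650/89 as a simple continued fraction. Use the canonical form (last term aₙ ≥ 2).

[7; 3, 3, 2, 1, 2]

650 = 7*89 + 27
89 = 3*27 + 8
27 = 3*8 + 3
8 = 2*3 + 2
3 = 1*2 + 1
2 = 2*1 + 0  (stop)
So 650/89 = [7; 3, 3, 2, 1, 2].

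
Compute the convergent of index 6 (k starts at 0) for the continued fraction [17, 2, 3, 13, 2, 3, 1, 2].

15077/865

Using pₖ = aₖpₖ₋₁ + pₖ₋₂, qₖ = aₖqₖ₋₁ + qₖ₋₂ (with p₋₁=1, p₋₂=0, q₋₁=0, q₋₂=1):
  k=0: a=17, p=17, q=1
  k=1: a=2, p=35, q=2
  k=2: a=3, p=122, q=7
  k=3: a=13, p=1621, q=93
  k=4: a=2, p=3364, q=193
  k=5: a=3, p=11713, q=672
  k=6: a=1, p=15077, q=865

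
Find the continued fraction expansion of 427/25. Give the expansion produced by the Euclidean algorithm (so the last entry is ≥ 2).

427 = 17×25 + 2
25 = 12×2 + 1
2 = 2×1 + 0  (stop)
So 427/25 = [17; 12, 2].

[17; 12, 2]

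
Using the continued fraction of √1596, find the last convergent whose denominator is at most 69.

799/20

√1596 = [39; 1, 18, 1, 78, …] (period length 4).
Convergents:
  p_0/q_0 = 39/1
  p_1/q_1 = 40/1
  p_2/q_2 = 759/19
  p_3/q_3 = 799/20
  p_4/q_4 = 63081/1579
q_3 = 20 ≤ 69 < 1579 = q_4, so the answer is 799/20.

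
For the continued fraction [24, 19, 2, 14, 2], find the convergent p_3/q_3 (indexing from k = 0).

13589/565

Using pₖ = aₖpₖ₋₁ + pₖ₋₂, qₖ = aₖqₖ₋₁ + qₖ₋₂ (with p₋₁=1, p₋₂=0, q₋₁=0, q₋₂=1):
  k=0: a=24, p=24, q=1
  k=1: a=19, p=457, q=19
  k=2: a=2, p=938, q=39
  k=3: a=14, p=13589, q=565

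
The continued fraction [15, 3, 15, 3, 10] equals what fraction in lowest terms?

Using pₖ = aₖpₖ₋₁ + pₖ₋₂ and qₖ = aₖqₖ₋₁ + qₖ₋₂:
  k=0: a=15, p=15, q=1
  k=1: a=3, p=46, q=3
  k=2: a=15, p=705, q=46
  k=3: a=3, p=2161, q=141
  k=4: a=10, p=22315, q=1456

22315/1456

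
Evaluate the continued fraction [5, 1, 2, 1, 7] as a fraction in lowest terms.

Fold from the inside: start with 7/1.
  1 + 1/7 = 8/7
  2 + 7/8 = 23/8
  1 + 8/23 = 31/23
  5 + 23/31 = 178/31

178/31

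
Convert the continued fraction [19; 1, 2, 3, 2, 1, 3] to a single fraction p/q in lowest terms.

2403/122

Fold from the inside: start with 3/1.
  1 + 1/3 = 4/3
  2 + 3/4 = 11/4
  3 + 4/11 = 37/11
  2 + 11/37 = 85/37
  1 + 37/85 = 122/85
  19 + 85/122 = 2403/122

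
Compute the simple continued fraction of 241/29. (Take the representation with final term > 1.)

241 = 8·29 + 9
29 = 3·9 + 2
9 = 4·2 + 1
2 = 2·1 + 0  (stop)
So 241/29 = [8; 3, 4, 2].

[8; 3, 4, 2]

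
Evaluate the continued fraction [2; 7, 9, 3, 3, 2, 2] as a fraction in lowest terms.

Using pₖ = aₖpₖ₋₁ + pₖ₋₂ and qₖ = aₖqₖ₋₁ + qₖ₋₂:
  k=0: a=2, p=2, q=1
  k=1: a=7, p=15, q=7
  k=2: a=9, p=137, q=64
  k=3: a=3, p=426, q=199
  k=4: a=3, p=1415, q=661
  k=5: a=2, p=3256, q=1521
  k=6: a=2, p=7927, q=3703

7927/3703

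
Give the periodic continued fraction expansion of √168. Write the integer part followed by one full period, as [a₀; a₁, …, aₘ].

a₀ = ⌊√168⌋ = 12.
With m₀=0, d₀=1 and mₖ₊₁ = dₖaₖ − mₖ, dₖ₊₁ = (n − mₖ₊₁²)/dₖ, aₖ₊₁ = ⌊(a₀+mₖ₊₁)/dₖ₊₁⌋:
  k=1: m=12, d=24, a=1
  k=2: m=12, d=1, a=24
d=1 and a=2a₀=24 at k=2, so the next step gives (m, d) = (12, 24) again — its k=1 value — and the period has length 2.

[12; 1, 24]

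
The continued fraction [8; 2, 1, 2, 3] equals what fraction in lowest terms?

226/27

Using pₖ = aₖpₖ₋₁ + pₖ₋₂ and qₖ = aₖqₖ₋₁ + qₖ₋₂:
  k=0: a=8, p=8, q=1
  k=1: a=2, p=17, q=2
  k=2: a=1, p=25, q=3
  k=3: a=2, p=67, q=8
  k=4: a=3, p=226, q=27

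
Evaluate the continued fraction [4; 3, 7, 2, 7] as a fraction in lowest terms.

1516/351

Fold from the inside: start with 7/1.
  2 + 1/7 = 15/7
  7 + 7/15 = 112/15
  3 + 15/112 = 351/112
  4 + 112/351 = 1516/351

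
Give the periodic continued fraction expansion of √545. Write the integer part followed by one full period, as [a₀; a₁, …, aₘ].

[23; 2, 1, 8, 1, 2, 46]

a₀ = ⌊√545⌋ = 23.
With m₀=0, d₀=1 and mₖ₊₁ = dₖaₖ − mₖ, dₖ₊₁ = (n − mₖ₊₁²)/dₖ, aₖ₊₁ = ⌊(a₀+mₖ₊₁)/dₖ₊₁⌋:
  k=1: m=23, d=16, a=2
  k=2: m=9, d=29, a=1
  k=3: m=20, d=5, a=8
  k=4: m=20, d=29, a=1
  k=5: m=9, d=16, a=2
  k=6: m=23, d=1, a=46
d=1 and a=2a₀=46 at k=6, so the next step gives (m, d) = (23, 16) again — its k=1 value — and the period has length 6.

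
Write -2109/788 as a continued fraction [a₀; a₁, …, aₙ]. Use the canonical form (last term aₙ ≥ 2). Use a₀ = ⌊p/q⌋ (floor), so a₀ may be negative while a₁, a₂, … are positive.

[-3; 3, 11, 11, 2]

-2109 = -3*788 + 255
788 = 3*255 + 23
255 = 11*23 + 2
23 = 11*2 + 1
2 = 2*1 + 0  (stop)
So -2109/788 = [-3; 3, 11, 11, 2].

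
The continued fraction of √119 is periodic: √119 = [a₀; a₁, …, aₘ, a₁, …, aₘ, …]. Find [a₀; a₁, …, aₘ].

[10; 1, 9, 1, 20]

a₀ = ⌊√119⌋ = 10.
With m₀=0, d₀=1 and mₖ₊₁ = dₖaₖ − mₖ, dₖ₊₁ = (n − mₖ₊₁²)/dₖ, aₖ₊₁ = ⌊(a₀+mₖ₊₁)/dₖ₊₁⌋:
  k=1: m=10, d=19, a=1
  k=2: m=9, d=2, a=9
  k=3: m=9, d=19, a=1
  k=4: m=10, d=1, a=20
d=1 and a=2a₀=20 at k=4, so the next step gives (m, d) = (10, 19) again — its k=1 value — and the period has length 4.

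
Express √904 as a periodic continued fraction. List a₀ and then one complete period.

a₀ = ⌊√904⌋ = 30.

[30; 15, 60]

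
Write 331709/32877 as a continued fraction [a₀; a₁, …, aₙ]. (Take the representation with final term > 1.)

331709 = 10·32877 + 2939
32877 = 11·2939 + 548
2939 = 5·548 + 199
548 = 2·199 + 150
199 = 1·150 + 49
150 = 3·49 + 3
49 = 16·3 + 1
3 = 3·1 + 0  (stop)
So 331709/32877 = [10; 11, 5, 2, 1, 3, 16, 3].

[10; 11, 5, 2, 1, 3, 16, 3]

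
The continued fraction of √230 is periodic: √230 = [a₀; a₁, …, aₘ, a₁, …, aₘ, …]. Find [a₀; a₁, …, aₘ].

[15; 6, 30]

a₀ = ⌊√230⌋ = 15.
With m₀=0, d₀=1 and mₖ₊₁ = dₖaₖ − mₖ, dₖ₊₁ = (n − mₖ₊₁²)/dₖ, aₖ₊₁ = ⌊(a₀+mₖ₊₁)/dₖ₊₁⌋:
  k=1: m=15, d=5, a=6
  k=2: m=15, d=1, a=30
d=1 and a=2a₀=30 at k=2, so the next step gives (m, d) = (15, 5) again — its k=1 value — and the period has length 2.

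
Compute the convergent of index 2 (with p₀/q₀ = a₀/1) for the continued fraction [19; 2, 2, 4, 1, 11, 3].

Using pₖ = aₖpₖ₋₁ + pₖ₋₂, qₖ = aₖqₖ₋₁ + qₖ₋₂ (with p₋₁=1, p₋₂=0, q₋₁=0, q₋₂=1):
  k=0: a=19, p=19, q=1
  k=1: a=2, p=39, q=2
  k=2: a=2, p=97, q=5

97/5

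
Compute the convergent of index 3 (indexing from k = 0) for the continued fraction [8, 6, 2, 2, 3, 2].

Using pₖ = aₖpₖ₋₁ + pₖ₋₂, qₖ = aₖqₖ₋₁ + qₖ₋₂ (with p₋₁=1, p₋₂=0, q₋₁=0, q₋₂=1):
  k=0: a=8, p=8, q=1
  k=1: a=6, p=49, q=6
  k=2: a=2, p=106, q=13
  k=3: a=2, p=261, q=32

261/32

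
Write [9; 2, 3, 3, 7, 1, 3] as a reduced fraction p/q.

6991/741

Using pₖ = aₖpₖ₋₁ + pₖ₋₂ and qₖ = aₖqₖ₋₁ + qₖ₋₂:
  k=0: a=9, p=9, q=1
  k=1: a=2, p=19, q=2
  k=2: a=3, p=66, q=7
  k=3: a=3, p=217, q=23
  k=4: a=7, p=1585, q=168
  k=5: a=1, p=1802, q=191
  k=6: a=3, p=6991, q=741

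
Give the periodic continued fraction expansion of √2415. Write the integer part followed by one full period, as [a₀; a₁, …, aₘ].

a₀ = ⌊√2415⌋ = 49.

[49; 7, 98]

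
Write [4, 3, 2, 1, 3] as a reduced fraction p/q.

Using pₖ = aₖpₖ₋₁ + pₖ₋₂ and qₖ = aₖqₖ₋₁ + qₖ₋₂:
  k=0: a=4, p=4, q=1
  k=1: a=3, p=13, q=3
  k=2: a=2, p=30, q=7
  k=3: a=1, p=43, q=10
  k=4: a=3, p=159, q=37

159/37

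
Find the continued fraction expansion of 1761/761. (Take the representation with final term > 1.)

1761 = 2×761 + 239
761 = 3×239 + 44
239 = 5×44 + 19
44 = 2×19 + 6
19 = 3×6 + 1
6 = 6×1 + 0  (stop)
So 1761/761 = [2; 3, 5, 2, 3, 6].

[2; 3, 5, 2, 3, 6]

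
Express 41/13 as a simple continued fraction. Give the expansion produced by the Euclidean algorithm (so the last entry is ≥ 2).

[3; 6, 2]

41 = 3*13 + 2
13 = 6*2 + 1
2 = 2*1 + 0  (stop)
So 41/13 = [3; 6, 2].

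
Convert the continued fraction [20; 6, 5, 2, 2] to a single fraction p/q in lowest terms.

3367/167

Using pₖ = aₖpₖ₋₁ + pₖ₋₂ and qₖ = aₖqₖ₋₁ + qₖ₋₂:
  k=0: a=20, p=20, q=1
  k=1: a=6, p=121, q=6
  k=2: a=5, p=625, q=31
  k=3: a=2, p=1371, q=68
  k=4: a=2, p=3367, q=167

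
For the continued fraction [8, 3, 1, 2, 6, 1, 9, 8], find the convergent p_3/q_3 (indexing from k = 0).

Using pₖ = aₖpₖ₋₁ + pₖ₋₂, qₖ = aₖqₖ₋₁ + qₖ₋₂ (with p₋₁=1, p₋₂=0, q₋₁=0, q₋₂=1):
  k=0: a=8, p=8, q=1
  k=1: a=3, p=25, q=3
  k=2: a=1, p=33, q=4
  k=3: a=2, p=91, q=11

91/11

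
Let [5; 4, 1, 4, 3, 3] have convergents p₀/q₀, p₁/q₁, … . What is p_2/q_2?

26/5

Using pₖ = aₖpₖ₋₁ + pₖ₋₂, qₖ = aₖqₖ₋₁ + qₖ₋₂ (with p₋₁=1, p₋₂=0, q₋₁=0, q₋₂=1):
  k=0: a=5, p=5, q=1
  k=1: a=4, p=21, q=4
  k=2: a=1, p=26, q=5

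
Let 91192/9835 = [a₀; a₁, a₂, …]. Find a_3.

91192 = 9·9835 + 2677   →  a_0 = 9
9835 = 3·2677 + 1804   →  a_1 = 3
2677 = 1·1804 + 873   →  a_2 = 1
1804 = 2·873 + 58   →  a_3 = 2

2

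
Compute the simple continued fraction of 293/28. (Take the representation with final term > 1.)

[10; 2, 6, 2]

293 = 10*28 + 13
28 = 2*13 + 2
13 = 6*2 + 1
2 = 2*1 + 0  (stop)
So 293/28 = [10; 2, 6, 2].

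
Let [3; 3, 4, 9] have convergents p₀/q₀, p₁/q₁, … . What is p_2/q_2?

Using pₖ = aₖpₖ₋₁ + pₖ₋₂, qₖ = aₖqₖ₋₁ + qₖ₋₂ (with p₋₁=1, p₋₂=0, q₋₁=0, q₋₂=1):
  k=0: a=3, p=3, q=1
  k=1: a=3, p=10, q=3
  k=2: a=4, p=43, q=13

43/13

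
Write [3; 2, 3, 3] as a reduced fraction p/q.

79/23

Fold from the inside: start with 3/1.
  3 + 1/3 = 10/3
  2 + 3/10 = 23/10
  3 + 10/23 = 79/23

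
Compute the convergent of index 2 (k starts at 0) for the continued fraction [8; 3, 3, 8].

Using pₖ = aₖpₖ₋₁ + pₖ₋₂, qₖ = aₖqₖ₋₁ + qₖ₋₂ (with p₋₁=1, p₋₂=0, q₋₁=0, q₋₂=1):
  k=0: a=8, p=8, q=1
  k=1: a=3, p=25, q=3
  k=2: a=3, p=83, q=10

83/10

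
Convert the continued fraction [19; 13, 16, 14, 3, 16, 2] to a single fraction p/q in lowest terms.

Fold from the inside: start with 2/1.
  16 + 1/2 = 33/2
  3 + 2/33 = 101/33
  14 + 33/101 = 1447/101
  16 + 101/1447 = 23253/1447
  13 + 1447/23253 = 303736/23253
  19 + 23253/303736 = 5794237/303736

5794237/303736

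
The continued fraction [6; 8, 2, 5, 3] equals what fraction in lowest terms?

1811/296

Fold from the inside: start with 3/1.
  5 + 1/3 = 16/3
  2 + 3/16 = 35/16
  8 + 16/35 = 296/35
  6 + 35/296 = 1811/296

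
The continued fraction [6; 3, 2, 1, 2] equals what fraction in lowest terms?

170/27

Fold from the inside: start with 2/1.
  1 + 1/2 = 3/2
  2 + 2/3 = 8/3
  3 + 3/8 = 27/8
  6 + 8/27 = 170/27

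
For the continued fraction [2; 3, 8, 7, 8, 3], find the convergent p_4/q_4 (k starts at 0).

Using pₖ = aₖpₖ₋₁ + pₖ₋₂, qₖ = aₖqₖ₋₁ + qₖ₋₂ (with p₋₁=1, p₋₂=0, q₋₁=0, q₋₂=1):
  k=0: a=2, p=2, q=1
  k=1: a=3, p=7, q=3
  k=2: a=8, p=58, q=25
  k=3: a=7, p=413, q=178
  k=4: a=8, p=3362, q=1449

3362/1449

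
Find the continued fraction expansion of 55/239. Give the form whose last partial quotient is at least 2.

[0; 4, 2, 1, 8, 2]

55 = 0·239 + 55
239 = 4·55 + 19
55 = 2·19 + 17
19 = 1·17 + 2
17 = 8·2 + 1
2 = 2·1 + 0  (stop)
So 55/239 = [0; 4, 2, 1, 8, 2].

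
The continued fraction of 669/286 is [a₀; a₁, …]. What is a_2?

669 = 2·286 + 97   →  a_0 = 2
286 = 2·97 + 92   →  a_1 = 2
97 = 1·92 + 5   →  a_2 = 1

1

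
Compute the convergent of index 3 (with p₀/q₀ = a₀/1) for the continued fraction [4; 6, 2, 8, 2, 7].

457/110

Using pₖ = aₖpₖ₋₁ + pₖ₋₂, qₖ = aₖqₖ₋₁ + qₖ₋₂ (with p₋₁=1, p₋₂=0, q₋₁=0, q₋₂=1):
  k=0: a=4, p=4, q=1
  k=1: a=6, p=25, q=6
  k=2: a=2, p=54, q=13
  k=3: a=8, p=457, q=110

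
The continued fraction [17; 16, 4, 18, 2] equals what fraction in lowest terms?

41579/2437

Fold from the inside: start with 2/1.
  18 + 1/2 = 37/2
  4 + 2/37 = 150/37
  16 + 37/150 = 2437/150
  17 + 150/2437 = 41579/2437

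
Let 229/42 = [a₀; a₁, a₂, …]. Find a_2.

4

229 = 5·42 + 19   →  a_0 = 5
42 = 2·19 + 4   →  a_1 = 2
19 = 4·4 + 3   →  a_2 = 4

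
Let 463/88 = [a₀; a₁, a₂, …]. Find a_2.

463 = 5·88 + 23   →  a_0 = 5
88 = 3·23 + 19   →  a_1 = 3
23 = 1·19 + 4   →  a_2 = 1

1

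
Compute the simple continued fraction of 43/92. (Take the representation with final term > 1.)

43 = 0·92 + 43
92 = 2·43 + 6
43 = 7·6 + 1
6 = 6·1 + 0  (stop)
So 43/92 = [0; 2, 7, 6].

[0; 2, 7, 6]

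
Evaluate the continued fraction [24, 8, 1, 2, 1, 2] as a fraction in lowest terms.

2315/96

Using pₖ = aₖpₖ₋₁ + pₖ₋₂ and qₖ = aₖqₖ₋₁ + qₖ₋₂:
  k=0: a=24, p=24, q=1
  k=1: a=8, p=193, q=8
  k=2: a=1, p=217, q=9
  k=3: a=2, p=627, q=26
  k=4: a=1, p=844, q=35
  k=5: a=2, p=2315, q=96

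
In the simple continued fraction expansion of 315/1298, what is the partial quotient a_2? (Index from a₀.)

8

315 = 0·1298 + 315   →  a_0 = 0
1298 = 4·315 + 38   →  a_1 = 4
315 = 8·38 + 11   →  a_2 = 8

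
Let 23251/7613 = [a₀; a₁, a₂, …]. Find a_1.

18

23251 = 3·7613 + 412   →  a_0 = 3
7613 = 18·412 + 197   →  a_1 = 18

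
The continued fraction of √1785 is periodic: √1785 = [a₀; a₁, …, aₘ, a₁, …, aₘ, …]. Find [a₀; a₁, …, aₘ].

a₀ = ⌊√1785⌋ = 42.
With m₀=0, d₀=1 and mₖ₊₁ = dₖaₖ − mₖ, dₖ₊₁ = (n − mₖ₊₁²)/dₖ, aₖ₊₁ = ⌊(a₀+mₖ₊₁)/dₖ₊₁⌋:
  k=1: m=42, d=21, a=4
  k=2: m=42, d=1, a=84
d=1 and a=2a₀=84 at k=2, so the next step gives (m, d) = (42, 21) again — its k=1 value — and the period has length 2.

[42; 4, 84]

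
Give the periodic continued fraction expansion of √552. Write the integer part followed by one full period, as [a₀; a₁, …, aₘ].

a₀ = ⌊√552⌋ = 23.
With m₀=0, d₀=1 and mₖ₊₁ = dₖaₖ − mₖ, dₖ₊₁ = (n − mₖ₊₁²)/dₖ, aₖ₊₁ = ⌊(a₀+mₖ₊₁)/dₖ₊₁⌋:
  k=1: m=23, d=23, a=2
  k=2: m=23, d=1, a=46
d=1 and a=2a₀=46 at k=2, so the next step gives (m, d) = (23, 23) again — its k=1 value — and the period has length 2.

[23; 2, 46]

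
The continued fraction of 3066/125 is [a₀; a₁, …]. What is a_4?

3066 = 24·125 + 66   →  a_0 = 24
125 = 1·66 + 59   →  a_1 = 1
66 = 1·59 + 7   →  a_2 = 1
59 = 8·7 + 3   →  a_3 = 8
7 = 2·3 + 1   →  a_4 = 2

2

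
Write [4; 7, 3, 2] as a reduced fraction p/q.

Using pₖ = aₖpₖ₋₁ + pₖ₋₂ and qₖ = aₖqₖ₋₁ + qₖ₋₂:
  k=0: a=4, p=4, q=1
  k=1: a=7, p=29, q=7
  k=2: a=3, p=91, q=22
  k=3: a=2, p=211, q=51

211/51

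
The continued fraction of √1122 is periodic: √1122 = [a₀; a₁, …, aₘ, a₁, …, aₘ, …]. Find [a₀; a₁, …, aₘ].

[33; 2, 66]

a₀ = ⌊√1122⌋ = 33.
With m₀=0, d₀=1 and mₖ₊₁ = dₖaₖ − mₖ, dₖ₊₁ = (n − mₖ₊₁²)/dₖ, aₖ₊₁ = ⌊(a₀+mₖ₊₁)/dₖ₊₁⌋:
  k=1: m=33, d=33, a=2
  k=2: m=33, d=1, a=66
d=1 and a=2a₀=66 at k=2, so the next step gives (m, d) = (33, 33) again — its k=1 value — and the period has length 2.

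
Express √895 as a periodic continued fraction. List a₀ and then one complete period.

[29; 1, 10, 1, 58]

a₀ = ⌊√895⌋ = 29.
With m₀=0, d₀=1 and mₖ₊₁ = dₖaₖ − mₖ, dₖ₊₁ = (n − mₖ₊₁²)/dₖ, aₖ₊₁ = ⌊(a₀+mₖ₊₁)/dₖ₊₁⌋:
  k=1: m=29, d=54, a=1
  k=2: m=25, d=5, a=10
  k=3: m=25, d=54, a=1
  k=4: m=29, d=1, a=58
d=1 and a=2a₀=58 at k=4, so the next step gives (m, d) = (29, 54) again — its k=1 value — and the period has length 4.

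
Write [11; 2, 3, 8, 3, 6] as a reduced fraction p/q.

13077/1144

Using pₖ = aₖpₖ₋₁ + pₖ₋₂ and qₖ = aₖqₖ₋₁ + qₖ₋₂:
  k=0: a=11, p=11, q=1
  k=1: a=2, p=23, q=2
  k=2: a=3, p=80, q=7
  k=3: a=8, p=663, q=58
  k=4: a=3, p=2069, q=181
  k=5: a=6, p=13077, q=1144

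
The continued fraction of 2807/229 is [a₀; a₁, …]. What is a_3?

2807 = 12·229 + 59   →  a_0 = 12
229 = 3·59 + 52   →  a_1 = 3
59 = 1·52 + 7   →  a_2 = 1
52 = 7·7 + 3   →  a_3 = 7

7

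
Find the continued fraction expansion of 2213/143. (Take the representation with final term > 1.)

[15; 2, 9, 1, 2, 2]

2213 = 15×143 + 68
143 = 2×68 + 7
68 = 9×7 + 5
7 = 1×5 + 2
5 = 2×2 + 1
2 = 2×1 + 0  (stop)
So 2213/143 = [15; 2, 9, 1, 2, 2].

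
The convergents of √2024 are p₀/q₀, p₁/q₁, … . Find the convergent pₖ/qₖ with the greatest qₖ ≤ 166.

4049/90

√2024 = [44; 1, 88, …] (period length 2).
Convergents:
  p_0/q_0 = 44/1
  p_1/q_1 = 45/1
  p_2/q_2 = 4004/89
  p_3/q_3 = 4049/90
  p_4/q_4 = 360316/8009
q_3 = 90 ≤ 166 < 8009 = q_4, so the answer is 4049/90.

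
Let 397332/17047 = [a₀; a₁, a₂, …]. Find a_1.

3

397332 = 23·17047 + 5251   →  a_0 = 23
17047 = 3·5251 + 1294   →  a_1 = 3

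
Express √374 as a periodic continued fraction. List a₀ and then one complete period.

[19; 2, 1, 18, 1, 2, 38]

a₀ = ⌊√374⌋ = 19.
With m₀=0, d₀=1 and mₖ₊₁ = dₖaₖ − mₖ, dₖ₊₁ = (n − mₖ₊₁²)/dₖ, aₖ₊₁ = ⌊(a₀+mₖ₊₁)/dₖ₊₁⌋:
  k=1: m=19, d=13, a=2
  k=2: m=7, d=25, a=1
  k=3: m=18, d=2, a=18
  k=4: m=18, d=25, a=1
  k=5: m=7, d=13, a=2
  k=6: m=19, d=1, a=38
d=1 and a=2a₀=38 at k=6, so the next step gives (m, d) = (19, 13) again — its k=1 value — and the period has length 6.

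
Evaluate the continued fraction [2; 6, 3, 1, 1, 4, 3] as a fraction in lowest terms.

Fold from the inside: start with 3/1.
  4 + 1/3 = 13/3
  1 + 3/13 = 16/13
  1 + 13/16 = 29/16
  3 + 16/29 = 103/29
  6 + 29/103 = 647/103
  2 + 103/647 = 1397/647

1397/647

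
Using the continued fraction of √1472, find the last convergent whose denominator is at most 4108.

87898/2291

√1472 = [38; 2, 1, 2, 1, 2, 76, …] (period length 6).
Convergents:
  p_0/q_0 = 38/1
  p_1/q_1 = 77/2
  p_2/q_2 = 115/3
  p_3/q_3 = 307/8
  p_4/q_4 = 422/11
  p_5/q_5 = 1151/30
  p_6/q_6 = 87898/2291
  p_7/q_7 = 176947/4612
q_6 = 2291 ≤ 4108 < 4612 = q_7, so the answer is 87898/2291.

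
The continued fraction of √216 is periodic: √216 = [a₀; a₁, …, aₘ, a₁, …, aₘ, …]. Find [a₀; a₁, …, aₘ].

a₀ = ⌊√216⌋ = 14.
With m₀=0, d₀=1 and mₖ₊₁ = dₖaₖ − mₖ, dₖ₊₁ = (n − mₖ₊₁²)/dₖ, aₖ₊₁ = ⌊(a₀+mₖ₊₁)/dₖ₊₁⌋:
  k=1: m=14, d=20, a=1
  k=2: m=6, d=9, a=2
  k=3: m=12, d=8, a=3
  k=4: m=12, d=9, a=2
  k=5: m=6, d=20, a=1
  k=6: m=14, d=1, a=28
d=1 and a=2a₀=28 at k=6, so the next step gives (m, d) = (14, 20) again — its k=1 value — and the period has length 6.

[14; 1, 2, 3, 2, 1, 28]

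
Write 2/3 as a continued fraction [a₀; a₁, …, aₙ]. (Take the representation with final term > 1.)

2 = 0×3 + 2
3 = 1×2 + 1
2 = 2×1 + 0  (stop)
So 2/3 = [0; 1, 2].

[0; 1, 2]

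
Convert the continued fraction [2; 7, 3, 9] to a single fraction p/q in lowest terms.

438/205

Fold from the inside: start with 9/1.
  3 + 1/9 = 28/9
  7 + 9/28 = 205/28
  2 + 28/205 = 438/205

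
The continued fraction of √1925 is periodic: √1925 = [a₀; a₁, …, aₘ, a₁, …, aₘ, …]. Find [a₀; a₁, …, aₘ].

a₀ = ⌊√1925⌋ = 43.
With m₀=0, d₀=1 and mₖ₊₁ = dₖaₖ − mₖ, dₖ₊₁ = (n − mₖ₊₁²)/dₖ, aₖ₊₁ = ⌊(a₀+mₖ₊₁)/dₖ₊₁⌋:
  k=1: m=43, d=76, a=1
  k=2: m=33, d=11, a=6
  k=3: m=33, d=76, a=1
  k=4: m=43, d=1, a=86
d=1 and a=2a₀=86 at k=4, so the next step gives (m, d) = (43, 76) again — its k=1 value — and the period has length 4.

[43; 1, 6, 1, 86]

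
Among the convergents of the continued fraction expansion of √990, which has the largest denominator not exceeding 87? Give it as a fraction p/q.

√990 = [31; 2, 6, 2, 62, …] (period length 4).
Convergents:
  p_0/q_0 = 31/1
  p_1/q_1 = 63/2
  p_2/q_2 = 409/13
  p_3/q_3 = 881/28
  p_4/q_4 = 55031/1749
q_3 = 28 ≤ 87 < 1749 = q_4, so the answer is 881/28.

881/28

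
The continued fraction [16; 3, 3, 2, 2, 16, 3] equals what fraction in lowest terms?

Fold from the inside: start with 3/1.
  16 + 1/3 = 49/3
  2 + 3/49 = 101/49
  2 + 49/101 = 251/101
  3 + 101/251 = 854/251
  3 + 251/854 = 2813/854
  16 + 854/2813 = 45862/2813

45862/2813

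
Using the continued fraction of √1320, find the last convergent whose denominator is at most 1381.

23761/654

√1320 = [36; 3, 72, …] (period length 2).
Convergents:
  p_0/q_0 = 36/1
  p_1/q_1 = 109/3
  p_2/q_2 = 7884/217
  p_3/q_3 = 23761/654
  p_4/q_4 = 1718676/47305
q_3 = 654 ≤ 1381 < 47305 = q_4, so the answer is 23761/654.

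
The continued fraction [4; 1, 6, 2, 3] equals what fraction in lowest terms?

253/52

Fold from the inside: start with 3/1.
  2 + 1/3 = 7/3
  6 + 3/7 = 45/7
  1 + 7/45 = 52/45
  4 + 45/52 = 253/52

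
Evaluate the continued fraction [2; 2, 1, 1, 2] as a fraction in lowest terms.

31/13

Using pₖ = aₖpₖ₋₁ + pₖ₋₂ and qₖ = aₖqₖ₋₁ + qₖ₋₂:
  k=0: a=2, p=2, q=1
  k=1: a=2, p=5, q=2
  k=2: a=1, p=7, q=3
  k=3: a=1, p=12, q=5
  k=4: a=2, p=31, q=13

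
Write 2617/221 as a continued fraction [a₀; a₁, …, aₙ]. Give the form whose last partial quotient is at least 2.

[11; 1, 5, 3, 5, 2]

2617 = 11·221 + 186
221 = 1·186 + 35
186 = 5·35 + 11
35 = 3·11 + 2
11 = 5·2 + 1
2 = 2·1 + 0  (stop)
So 2617/221 = [11; 1, 5, 3, 5, 2].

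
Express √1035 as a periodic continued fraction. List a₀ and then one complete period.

[32; 5, 1, 5, 64]

a₀ = ⌊√1035⌋ = 32.
With m₀=0, d₀=1 and mₖ₊₁ = dₖaₖ − mₖ, dₖ₊₁ = (n − mₖ₊₁²)/dₖ, aₖ₊₁ = ⌊(a₀+mₖ₊₁)/dₖ₊₁⌋:
  k=1: m=32, d=11, a=5
  k=2: m=23, d=46, a=1
  k=3: m=23, d=11, a=5
  k=4: m=32, d=1, a=64
d=1 and a=2a₀=64 at k=4, so the next step gives (m, d) = (32, 11) again — its k=1 value — and the period has length 4.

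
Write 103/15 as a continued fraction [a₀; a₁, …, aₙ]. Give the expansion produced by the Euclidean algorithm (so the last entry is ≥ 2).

103 = 6·15 + 13
15 = 1·13 + 2
13 = 6·2 + 1
2 = 2·1 + 0  (stop)
So 103/15 = [6; 1, 6, 2].

[6; 1, 6, 2]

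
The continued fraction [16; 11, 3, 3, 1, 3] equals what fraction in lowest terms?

8913/554

Fold from the inside: start with 3/1.
  1 + 1/3 = 4/3
  3 + 3/4 = 15/4
  3 + 4/15 = 49/15
  11 + 15/49 = 554/49
  16 + 49/554 = 8913/554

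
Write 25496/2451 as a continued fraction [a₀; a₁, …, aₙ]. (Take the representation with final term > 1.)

[10; 2, 2, 17, 9, 3]

25496 = 10×2451 + 986
2451 = 2×986 + 479
986 = 2×479 + 28
479 = 17×28 + 3
28 = 9×3 + 1
3 = 3×1 + 0  (stop)
So 25496/2451 = [10; 2, 2, 17, 9, 3].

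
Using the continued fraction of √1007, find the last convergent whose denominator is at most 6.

√1007 = [31; 1, 2, 1, 2, 1, 62, …] (period length 6).
Convergents:
  p_0/q_0 = 31/1
  p_1/q_1 = 32/1
  p_2/q_2 = 95/3
  p_3/q_3 = 127/4
  p_4/q_4 = 349/11
q_3 = 4 ≤ 6 < 11 = q_4, so the answer is 127/4.

127/4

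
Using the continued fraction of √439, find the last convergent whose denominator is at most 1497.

√439 = [20; 1, 19, 1, 40, …] (period length 4).
Convergents:
  p_0/q_0 = 20/1
  p_1/q_1 = 21/1
  p_2/q_2 = 419/20
  p_3/q_3 = 440/21
  p_4/q_4 = 18019/860
  p_5/q_5 = 18459/881
  p_6/q_6 = 368740/17599
q_5 = 881 ≤ 1497 < 17599 = q_6, so the answer is 18459/881.

18459/881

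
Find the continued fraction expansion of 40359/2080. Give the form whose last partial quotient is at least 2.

[19; 2, 2, 11, 2, 17]

40359 = 19×2080 + 839
2080 = 2×839 + 402
839 = 2×402 + 35
402 = 11×35 + 17
35 = 2×17 + 1
17 = 17×1 + 0  (stop)
So 40359/2080 = [19; 2, 2, 11, 2, 17].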